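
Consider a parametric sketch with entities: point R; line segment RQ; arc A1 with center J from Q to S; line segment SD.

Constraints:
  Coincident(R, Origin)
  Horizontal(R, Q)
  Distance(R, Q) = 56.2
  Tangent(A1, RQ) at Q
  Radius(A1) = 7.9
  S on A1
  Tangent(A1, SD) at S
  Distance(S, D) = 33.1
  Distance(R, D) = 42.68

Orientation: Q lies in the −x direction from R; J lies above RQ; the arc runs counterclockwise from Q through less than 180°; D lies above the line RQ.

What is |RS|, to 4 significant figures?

49.92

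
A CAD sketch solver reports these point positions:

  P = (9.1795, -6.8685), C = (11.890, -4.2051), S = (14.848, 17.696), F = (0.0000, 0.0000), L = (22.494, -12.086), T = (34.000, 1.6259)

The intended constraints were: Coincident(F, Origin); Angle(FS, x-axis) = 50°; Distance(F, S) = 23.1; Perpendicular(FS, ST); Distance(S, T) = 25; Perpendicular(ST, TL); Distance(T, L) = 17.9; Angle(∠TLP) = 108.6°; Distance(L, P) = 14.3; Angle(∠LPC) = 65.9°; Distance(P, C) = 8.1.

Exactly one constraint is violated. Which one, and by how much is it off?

Distance(P, C) = 8.1 — off by 4.30.

F = (0.00, 0.00) ✓; FS at 50.00° ✓; |FS| = 23.10 ✓; ∠(FS, ST) = 90.00° ✓; |ST| = 25.00 ✓; ∠(ST, TL) = 90.00° ✓; |TL| = 17.90 ✓; ∠TLP = 108.6° ✓; |LP| = 14.30 ✓; ∠LPC = 65.90° ✓; |PC| = 3.800 ✗.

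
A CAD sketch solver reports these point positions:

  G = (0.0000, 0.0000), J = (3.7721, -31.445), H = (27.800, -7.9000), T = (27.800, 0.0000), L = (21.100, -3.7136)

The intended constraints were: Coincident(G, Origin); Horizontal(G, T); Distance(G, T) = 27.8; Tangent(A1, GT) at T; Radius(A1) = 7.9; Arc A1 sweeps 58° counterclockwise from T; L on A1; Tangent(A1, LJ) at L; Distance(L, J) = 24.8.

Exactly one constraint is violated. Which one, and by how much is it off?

Distance(L, J) = 24.8 — off by 7.90.

G = (0.00, 0.00) ✓; G.y = 0.00, T.y = 0.00 ✓; |GT| = 27.80 ✓; ∠(HT, TG) = 90.00° ✓; |HT| = 7.900 ✓; bearing(H→L) − bearing(H→T) = 58.00° ✓; |HL| = 7.900 ✓; ∠(HL, LJ) = 90.00° ✓; |LJ| = 32.70 ✗.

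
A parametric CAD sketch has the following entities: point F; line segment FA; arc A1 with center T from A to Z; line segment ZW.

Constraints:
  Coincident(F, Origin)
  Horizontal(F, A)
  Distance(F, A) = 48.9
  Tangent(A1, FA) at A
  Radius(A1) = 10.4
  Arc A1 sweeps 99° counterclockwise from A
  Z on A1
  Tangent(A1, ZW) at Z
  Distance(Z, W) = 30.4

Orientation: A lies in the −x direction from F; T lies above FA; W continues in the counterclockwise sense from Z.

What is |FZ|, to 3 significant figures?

40.5

Since A1 is tangent to FA there, TA ⟂ FA, so T = A + (0, 10.4) = (-48.9, 10.4). On A1, A sits at bearing -90° from T; a 99° counterclockwise sweep puts Z at bearing 9°, so Z = T + 10.4·(cos 9°, sin 9°) = (-38.6, 12.0). Then |FZ| = |Z − F| = 40.5.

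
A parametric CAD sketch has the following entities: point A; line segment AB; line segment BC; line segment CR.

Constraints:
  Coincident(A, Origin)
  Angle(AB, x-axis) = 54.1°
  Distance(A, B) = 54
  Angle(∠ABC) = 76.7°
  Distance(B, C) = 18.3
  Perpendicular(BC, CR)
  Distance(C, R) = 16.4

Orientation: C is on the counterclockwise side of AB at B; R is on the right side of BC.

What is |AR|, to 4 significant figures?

69.20

A is at the origin; AB runs at 54.1° with length 54.0, so B = 54.0·(cos 54.1°, sin 54.1°) = (31.66, 43.74). ∠ABC = 76.7°, so BC runs at 54.1° + (180° − 76.7°) = 157.4° from the x-axis; with |BC| = 18.3, C = B + 18.3·(cos 157.4°, sin 157.4°) = (14.77, 50.77). The perpendicularity gives CR at right angles to BC; with |CR| = 16.4 on the right of BC, R = C + 16.4·(0.3843, 0.9232) = (21.07, 65.92). Then |AR| = |R − A| = 69.20.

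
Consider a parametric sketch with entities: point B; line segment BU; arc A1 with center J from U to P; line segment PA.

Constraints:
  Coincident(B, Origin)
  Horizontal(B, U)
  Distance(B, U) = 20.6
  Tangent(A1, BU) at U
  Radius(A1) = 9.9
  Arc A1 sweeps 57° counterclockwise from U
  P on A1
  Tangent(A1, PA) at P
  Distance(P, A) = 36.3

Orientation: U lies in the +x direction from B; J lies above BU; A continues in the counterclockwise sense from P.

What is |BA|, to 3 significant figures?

59.9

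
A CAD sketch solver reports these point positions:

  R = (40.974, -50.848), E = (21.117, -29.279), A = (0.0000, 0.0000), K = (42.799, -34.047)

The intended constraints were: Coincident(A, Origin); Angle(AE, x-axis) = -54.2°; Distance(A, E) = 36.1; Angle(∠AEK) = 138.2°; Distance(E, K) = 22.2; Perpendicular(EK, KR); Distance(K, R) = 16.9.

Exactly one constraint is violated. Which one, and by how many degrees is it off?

Perpendicular(EK, KR) — off by 6.20°.

A = (0.00, 0.00) ✓; AE at -54.20° ✓; |AE| = 36.10 ✓; ∠AEK = 138.2° ✓; |EK| = 22.20 ✓; ∠(EK, KR) = 83.80° ✗; |KR| = 16.90 ✓.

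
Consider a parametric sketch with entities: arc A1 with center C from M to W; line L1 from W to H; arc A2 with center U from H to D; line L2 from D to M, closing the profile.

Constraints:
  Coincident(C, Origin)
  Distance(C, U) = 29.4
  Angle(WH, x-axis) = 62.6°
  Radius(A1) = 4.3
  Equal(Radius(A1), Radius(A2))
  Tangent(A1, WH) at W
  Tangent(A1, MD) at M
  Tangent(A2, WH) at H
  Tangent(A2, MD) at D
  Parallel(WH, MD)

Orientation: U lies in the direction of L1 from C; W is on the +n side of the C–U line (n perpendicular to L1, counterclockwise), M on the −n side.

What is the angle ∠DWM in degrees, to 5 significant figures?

73.695°

Tangency of A1 to both parallel lines with radius 4.3 puts W and M at C ± 4.3·n: W = (-3.8176, 1.9789), M = (3.8176, -1.9789). Equal radii place H and D the same way about U: H = U + 4.3·n = (9.7123, 28.081), D = U − 4.3·n = (17.347, 24.123). Then cos ∠DWM = WD·WM / (|WD||WM|), giving 73.695°.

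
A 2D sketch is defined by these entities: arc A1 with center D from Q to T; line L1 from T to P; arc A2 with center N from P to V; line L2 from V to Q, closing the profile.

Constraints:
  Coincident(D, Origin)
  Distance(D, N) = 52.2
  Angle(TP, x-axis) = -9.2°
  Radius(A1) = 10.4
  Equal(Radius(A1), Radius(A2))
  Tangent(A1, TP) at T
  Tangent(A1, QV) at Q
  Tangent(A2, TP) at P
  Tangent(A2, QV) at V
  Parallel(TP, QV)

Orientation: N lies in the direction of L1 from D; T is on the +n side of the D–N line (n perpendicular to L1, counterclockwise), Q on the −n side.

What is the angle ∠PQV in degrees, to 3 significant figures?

21.7°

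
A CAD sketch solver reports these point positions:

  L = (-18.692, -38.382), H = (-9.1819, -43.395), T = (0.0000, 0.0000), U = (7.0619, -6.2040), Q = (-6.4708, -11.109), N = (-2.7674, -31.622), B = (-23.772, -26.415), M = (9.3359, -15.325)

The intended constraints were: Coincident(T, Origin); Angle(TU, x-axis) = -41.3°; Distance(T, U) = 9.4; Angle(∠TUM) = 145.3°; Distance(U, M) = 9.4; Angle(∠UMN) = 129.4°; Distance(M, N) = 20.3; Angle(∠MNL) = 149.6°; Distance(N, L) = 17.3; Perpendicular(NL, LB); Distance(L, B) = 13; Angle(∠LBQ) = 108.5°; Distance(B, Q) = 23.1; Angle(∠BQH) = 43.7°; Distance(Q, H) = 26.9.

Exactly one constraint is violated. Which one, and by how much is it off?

Distance(Q, H) = 26.9 — off by 5.50.

T = (0.00, 0.00) ✓; TU at -41.30° ✓; |TU| = 9.400 ✓; ∠TUM = 145.3° ✓; |UM| = 9.400 ✓; ∠UMN = 129.4° ✓; |MN| = 20.30 ✓; ∠MNL = 149.6° ✓; |NL| = 17.30 ✓; ∠(NL, LB) = 90.00° ✓; |LB| = 13.00 ✓; ∠LBQ = 108.5° ✓; |BQ| = 23.10 ✓; ∠BQH = 43.70° ✓; |QH| = 32.40 ✗.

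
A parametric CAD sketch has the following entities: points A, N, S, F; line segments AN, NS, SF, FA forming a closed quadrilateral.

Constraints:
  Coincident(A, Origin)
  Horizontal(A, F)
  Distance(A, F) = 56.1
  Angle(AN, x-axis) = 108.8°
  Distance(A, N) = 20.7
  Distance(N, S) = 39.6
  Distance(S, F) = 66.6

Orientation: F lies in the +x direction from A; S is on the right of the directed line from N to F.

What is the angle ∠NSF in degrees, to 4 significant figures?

71.43°

Checks: |NS| = 39.60 ✓; |SF| = 66.60 ✓.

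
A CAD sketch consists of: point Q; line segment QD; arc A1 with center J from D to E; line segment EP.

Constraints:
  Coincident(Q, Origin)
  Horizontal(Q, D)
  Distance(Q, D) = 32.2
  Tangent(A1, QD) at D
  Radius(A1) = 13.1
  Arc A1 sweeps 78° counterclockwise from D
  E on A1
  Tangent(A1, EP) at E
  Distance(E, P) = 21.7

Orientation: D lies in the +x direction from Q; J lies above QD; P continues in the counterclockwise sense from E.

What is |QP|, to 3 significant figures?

58.7

Q is at the origin; Q and D share the same y with |QD| = 32.2 and D on the +x side, so D = (32.2, 0.00). A1 meets QD tangentially, so JD is at right angles to QD, so J = D + (0, 13.1) = (32.2, 13.1). On A1, D sits at bearing -90° from J; a 78° counterclockwise sweep puts E at bearing -12°, so E = J + 13.1·(cos -12°, sin -12°) = (45.0, 10.4). A1 meets EP tangentially, so JE is at right angles to EP, so EP runs along (−sin -12°, cos -12°); with |EP| = 21.7, P = (49.5, 31.6). Then |QP| = |P − Q| = 58.7.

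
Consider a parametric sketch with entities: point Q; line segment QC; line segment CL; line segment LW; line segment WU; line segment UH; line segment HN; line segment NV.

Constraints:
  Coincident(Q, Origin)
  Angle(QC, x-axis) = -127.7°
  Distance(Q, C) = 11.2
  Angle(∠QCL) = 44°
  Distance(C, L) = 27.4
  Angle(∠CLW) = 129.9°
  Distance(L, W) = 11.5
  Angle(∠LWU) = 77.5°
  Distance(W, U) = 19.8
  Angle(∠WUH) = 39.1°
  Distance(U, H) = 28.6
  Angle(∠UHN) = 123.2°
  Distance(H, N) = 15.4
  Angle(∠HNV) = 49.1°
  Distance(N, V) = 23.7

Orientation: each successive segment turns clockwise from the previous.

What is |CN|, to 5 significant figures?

45.116

Q is at the origin; QC runs at -127.7° with length 11.2, so C = (-6.8491, -8.8617). ∠QCL = 44.0° gives CL at 96.300° from the x-axis; with |CL| = 27.4, L = (-9.8558, 18.373). ∠CLW = 129.9° gives LW at 46.200° from the x-axis; with |LW| = 11.5, W = (-1.8962, 26.673). ∠LWU = 77.5° gives WU at -56.300° from the x-axis; with |WU| = 19.8, U = (9.0897, 10.200). ∠WUH = 39.1° gives UH at 162.80° from the x-axis; with |UH| = 28.6, H = (-18.231, 18.658). ∠UHN = 123.2° gives HN at 106.00° from the x-axis; with |HN| = 15.4, N = (-22.476, 33.461). Then |CN| = |N − C| = 45.116.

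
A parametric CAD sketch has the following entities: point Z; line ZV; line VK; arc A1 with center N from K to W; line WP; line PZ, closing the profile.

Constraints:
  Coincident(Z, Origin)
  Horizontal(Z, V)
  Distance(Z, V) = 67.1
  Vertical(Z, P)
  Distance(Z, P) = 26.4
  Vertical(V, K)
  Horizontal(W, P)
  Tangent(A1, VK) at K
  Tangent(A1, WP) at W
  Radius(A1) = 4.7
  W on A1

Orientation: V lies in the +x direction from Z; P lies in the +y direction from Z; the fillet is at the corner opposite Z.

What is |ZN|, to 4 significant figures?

66.07

Z and P share the same x with |ZP| = 26.4 and P on the +y side, so P = (0.000, 26.40). The virtual corner opposite Z is at (67.10, 26.40). The tangent condition forces NK to be normal to VK and tangency of A1 to WP means the radius NW is perpendicular to WP, with radius 4.7, so the center N sits 4.7 in from both sides at N = (62.40, 21.70). Then |ZN| = |N − Z| = 66.07.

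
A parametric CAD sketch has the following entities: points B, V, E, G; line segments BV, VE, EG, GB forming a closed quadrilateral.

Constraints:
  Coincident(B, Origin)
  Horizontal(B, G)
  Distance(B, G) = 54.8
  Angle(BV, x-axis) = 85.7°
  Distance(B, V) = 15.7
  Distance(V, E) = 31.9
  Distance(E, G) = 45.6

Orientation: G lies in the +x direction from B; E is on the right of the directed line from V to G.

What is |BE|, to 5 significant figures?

18.553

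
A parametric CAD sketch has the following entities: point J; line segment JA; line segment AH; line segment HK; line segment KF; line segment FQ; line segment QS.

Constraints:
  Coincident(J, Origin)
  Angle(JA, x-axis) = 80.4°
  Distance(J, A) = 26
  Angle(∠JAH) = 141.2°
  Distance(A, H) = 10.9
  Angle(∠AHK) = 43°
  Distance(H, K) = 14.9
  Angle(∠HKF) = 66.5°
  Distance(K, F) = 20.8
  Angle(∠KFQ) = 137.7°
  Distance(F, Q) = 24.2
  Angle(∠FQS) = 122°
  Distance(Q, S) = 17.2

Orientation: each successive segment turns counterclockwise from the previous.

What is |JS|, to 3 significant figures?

64.5

J is at the origin; JA runs at 80.4° with length 26.0, so A = (4.34, 25.6). ∠JAH = 141.2° gives AH at 119° from the x-axis; with |AH| = 10.9, H = (-0.982, 35.2). ∠AHK = 43.0° gives HK at -104° from the x-axis; with |HK| = 14.9, K = (-4.54, 20.7). ∠HKF = 66.5° gives KF at 9.70° from the x-axis; with |KF| = 20.8, F = (16.0, 24.2). ∠KFQ = 137.7° gives FQ at 52.0° from the x-axis; with |FQ| = 24.2, Q = (30.9, 43.3). ∠FQS = 122.0° gives QS at 110° from the x-axis; with |QS| = 17.2, S = (25.0, 59.4). Then |JS| = |S − J| = 64.5.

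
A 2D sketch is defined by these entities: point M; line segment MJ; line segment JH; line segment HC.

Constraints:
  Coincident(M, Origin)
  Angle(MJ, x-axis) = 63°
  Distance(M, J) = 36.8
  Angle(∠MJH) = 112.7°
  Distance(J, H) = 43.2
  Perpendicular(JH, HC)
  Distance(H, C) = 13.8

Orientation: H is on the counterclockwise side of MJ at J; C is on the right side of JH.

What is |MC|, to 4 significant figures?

74.67

M is at the origin; MJ runs at 63.0° with length 36.8, so J = 36.8·(cos 63.0°, sin 63.0°) = (16.71, 32.79). ∠MJH = 112.7°, so JH runs at 63.0° + (180° − 112.7°) = 130.3° from the x-axis; with |JH| = 43.2, H = J + 43.2·(cos 130.3°, sin 130.3°) = (-11.23, 65.74). JH is perpendicular to HC; with |HC| = 13.8 on the right of JH, C = H + 13.8·(0.7627, 0.6468) = (-0.7096, 74.66). Then |MC| = |C − M| = 74.67.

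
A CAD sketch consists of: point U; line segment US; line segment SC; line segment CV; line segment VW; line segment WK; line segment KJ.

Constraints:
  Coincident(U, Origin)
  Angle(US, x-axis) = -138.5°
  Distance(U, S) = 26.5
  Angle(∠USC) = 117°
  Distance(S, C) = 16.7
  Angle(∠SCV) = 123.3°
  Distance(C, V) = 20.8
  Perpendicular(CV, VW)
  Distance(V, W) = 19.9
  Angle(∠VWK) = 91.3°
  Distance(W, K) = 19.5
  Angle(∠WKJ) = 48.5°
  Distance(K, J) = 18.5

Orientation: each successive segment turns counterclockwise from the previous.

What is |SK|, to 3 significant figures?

12.3

U is at the origin; US runs at -138.5° with length 26.5, so S = (-19.8, -17.6). ∠USC = 117.0° gives SC at -75.5° from the x-axis; with |SC| = 16.7, C = (-15.7, -33.7). ∠SCV = 123.3° gives CV at -18.8° from the x-axis; with |CV| = 20.8, V = (4.02, -40.4). CV ⟂ VW, so VW runs at 71.2°; with |VW| = 19.9, W = (10.4, -21.6). ∠VWK = 91.3° gives WK at 160° from the x-axis; with |WK| = 19.5, K = (-7.87, -14.9). Then |SK| = |K − S| = 12.3.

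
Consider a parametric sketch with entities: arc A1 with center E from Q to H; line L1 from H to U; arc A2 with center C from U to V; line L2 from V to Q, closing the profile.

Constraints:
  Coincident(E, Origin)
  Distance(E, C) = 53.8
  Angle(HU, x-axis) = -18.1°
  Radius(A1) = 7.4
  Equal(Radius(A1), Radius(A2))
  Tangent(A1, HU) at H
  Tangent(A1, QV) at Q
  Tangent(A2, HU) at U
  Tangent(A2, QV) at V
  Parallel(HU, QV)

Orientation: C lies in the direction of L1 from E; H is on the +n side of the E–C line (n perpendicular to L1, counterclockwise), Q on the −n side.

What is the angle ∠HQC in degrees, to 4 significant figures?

82.17°

E is at the origin and C lies 53.8 along u from E, so C = 53.8·u = (51.14, -16.71). Tangency of A1 to both parallel lines with radius 7.4 puts H and Q at E ± 7.4·n: H = (2.299, 7.034), Q = (-2.299, -7.034). Then cos ∠HQC = QH·QC / (|QH||QC|), giving 82.17°.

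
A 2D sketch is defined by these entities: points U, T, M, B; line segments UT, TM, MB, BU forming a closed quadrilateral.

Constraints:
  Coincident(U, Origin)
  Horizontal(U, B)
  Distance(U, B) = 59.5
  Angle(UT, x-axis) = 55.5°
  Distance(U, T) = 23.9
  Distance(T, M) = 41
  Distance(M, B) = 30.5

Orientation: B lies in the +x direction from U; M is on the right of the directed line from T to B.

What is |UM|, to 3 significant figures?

37.2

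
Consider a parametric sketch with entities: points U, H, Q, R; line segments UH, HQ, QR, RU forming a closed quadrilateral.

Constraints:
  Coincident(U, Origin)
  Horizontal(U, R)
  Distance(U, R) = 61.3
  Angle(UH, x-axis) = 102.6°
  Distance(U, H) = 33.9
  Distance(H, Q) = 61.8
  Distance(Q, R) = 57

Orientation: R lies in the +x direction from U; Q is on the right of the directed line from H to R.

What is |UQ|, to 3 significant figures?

28.1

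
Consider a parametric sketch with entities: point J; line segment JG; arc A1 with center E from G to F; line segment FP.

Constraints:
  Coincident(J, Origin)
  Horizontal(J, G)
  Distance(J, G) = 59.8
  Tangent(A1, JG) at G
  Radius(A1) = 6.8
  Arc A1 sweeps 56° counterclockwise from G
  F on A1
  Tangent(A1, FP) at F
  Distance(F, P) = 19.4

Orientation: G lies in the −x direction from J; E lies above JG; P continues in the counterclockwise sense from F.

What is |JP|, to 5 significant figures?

47.331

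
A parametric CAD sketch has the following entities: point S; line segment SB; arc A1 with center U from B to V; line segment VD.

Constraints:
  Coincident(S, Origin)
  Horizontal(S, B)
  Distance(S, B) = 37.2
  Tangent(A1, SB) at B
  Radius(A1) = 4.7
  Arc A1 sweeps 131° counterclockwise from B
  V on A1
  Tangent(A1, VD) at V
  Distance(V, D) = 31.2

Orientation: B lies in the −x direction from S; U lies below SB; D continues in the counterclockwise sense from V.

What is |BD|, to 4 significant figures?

35.61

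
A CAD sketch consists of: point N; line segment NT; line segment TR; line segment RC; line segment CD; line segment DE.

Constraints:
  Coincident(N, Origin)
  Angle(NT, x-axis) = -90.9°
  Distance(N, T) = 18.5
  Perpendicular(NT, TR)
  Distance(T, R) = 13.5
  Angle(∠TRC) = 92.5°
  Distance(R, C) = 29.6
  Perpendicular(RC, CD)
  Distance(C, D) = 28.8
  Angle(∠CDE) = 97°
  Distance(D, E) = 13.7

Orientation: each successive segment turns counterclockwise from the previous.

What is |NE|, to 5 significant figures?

16.286

N is at the origin; NT runs at -90.9° with length 18.5, so T = (-0.29059, -18.498). NT ⟂ TR, so TR runs at -0.90000°; with |TR| = 13.5, R = (13.208, -18.710). ∠TRC = 92.5° gives RC at 86.600° from the x-axis; with |RC| = 29.6, C = (14.963, 10.838). RC is perpendicular to CD, so CD runs at 176.60°; with |CD| = 28.8, D = (-13.786, 12.546). ∠CDE = 97.0° gives DE at -100.40° from the x-axis; with |DE| = 13.7, E = (-16.259, -0.92877). Then |NE| = |E − N| = 16.286.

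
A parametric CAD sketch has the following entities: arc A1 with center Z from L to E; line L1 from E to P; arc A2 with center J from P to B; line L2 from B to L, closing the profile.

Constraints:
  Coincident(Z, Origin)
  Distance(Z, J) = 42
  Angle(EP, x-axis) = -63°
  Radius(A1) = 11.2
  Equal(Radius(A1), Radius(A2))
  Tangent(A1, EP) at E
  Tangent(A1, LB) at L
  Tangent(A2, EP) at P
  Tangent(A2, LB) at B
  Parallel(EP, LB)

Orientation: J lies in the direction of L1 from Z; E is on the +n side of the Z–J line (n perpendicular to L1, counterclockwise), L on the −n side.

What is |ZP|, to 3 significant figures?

43.5

The slot axis is L1's direction at -63.0°, so u = (cos -63.0°, sin -63.0°) = (0.454, -0.891) and n = (−sin -63.0°, cos -63.0°) = (0.891, 0.454). Z is at the origin and J lies 42.0 along u from Z, so J = 42.0·u = (19.1, -37.4). Tangency of A1 to both parallel lines with radius 11.2 puts E and L at Z ± 11.2·n: E = (9.98, 5.08), L = (-9.98, -5.08). Equal radii place P and B the same way about J: P = J + 11.2·n = (29.0, -32.3), B = J − 11.2·n = (9.09, -42.5). Then |ZP| = |P − Z| = 43.5.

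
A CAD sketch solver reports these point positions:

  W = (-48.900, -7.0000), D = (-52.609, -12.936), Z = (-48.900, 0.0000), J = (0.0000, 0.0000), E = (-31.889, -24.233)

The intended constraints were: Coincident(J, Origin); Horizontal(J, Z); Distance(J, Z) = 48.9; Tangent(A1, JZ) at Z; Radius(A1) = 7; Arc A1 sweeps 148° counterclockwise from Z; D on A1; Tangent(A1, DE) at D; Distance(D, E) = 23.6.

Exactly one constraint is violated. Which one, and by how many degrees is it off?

Tangent(A1, DE) at D — off by 3.40°.

J = (0.00, 0.00) ✓; J.y = 0.00, Z.y = 0.00 ✓; |JZ| = 48.90 ✓; ∠(WZ, ZJ) = 90.00° ✓; |WZ| = 7.000 ✓; bearing(W→D) − bearing(W→Z) = 148.0° ✓; |WD| = 6.999 ✓; ∠(WD, DE) = 86.60° ✗; |DE| = 23.60 ✓.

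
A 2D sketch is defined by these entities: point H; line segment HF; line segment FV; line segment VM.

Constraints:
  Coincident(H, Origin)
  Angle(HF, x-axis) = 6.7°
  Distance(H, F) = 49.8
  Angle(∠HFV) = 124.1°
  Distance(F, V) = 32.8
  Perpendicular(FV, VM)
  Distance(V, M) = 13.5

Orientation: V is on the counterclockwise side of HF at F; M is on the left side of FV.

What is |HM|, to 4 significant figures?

66.76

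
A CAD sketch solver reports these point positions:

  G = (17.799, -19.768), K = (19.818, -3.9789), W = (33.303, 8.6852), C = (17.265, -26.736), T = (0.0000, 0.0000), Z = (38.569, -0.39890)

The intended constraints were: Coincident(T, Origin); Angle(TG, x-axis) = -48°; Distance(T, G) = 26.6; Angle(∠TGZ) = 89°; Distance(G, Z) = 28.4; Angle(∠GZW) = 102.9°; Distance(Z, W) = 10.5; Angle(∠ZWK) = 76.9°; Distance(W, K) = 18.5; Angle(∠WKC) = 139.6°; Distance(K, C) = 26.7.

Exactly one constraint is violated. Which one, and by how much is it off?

Distance(K, C) = 26.7 — off by 3.80.

T = (0.00, 0.00) ✓; TG at -48.00° ✓; |TG| = 26.60 ✓; ∠TGZ = 89.00° ✓; |GZ| = 28.40 ✓; ∠GZW = 102.9° ✓; |ZW| = 10.50 ✓; ∠ZWK = 76.90° ✓; |WK| = 18.50 ✓; ∠WKC = 139.6° ✓; |KC| = 22.90 ✗.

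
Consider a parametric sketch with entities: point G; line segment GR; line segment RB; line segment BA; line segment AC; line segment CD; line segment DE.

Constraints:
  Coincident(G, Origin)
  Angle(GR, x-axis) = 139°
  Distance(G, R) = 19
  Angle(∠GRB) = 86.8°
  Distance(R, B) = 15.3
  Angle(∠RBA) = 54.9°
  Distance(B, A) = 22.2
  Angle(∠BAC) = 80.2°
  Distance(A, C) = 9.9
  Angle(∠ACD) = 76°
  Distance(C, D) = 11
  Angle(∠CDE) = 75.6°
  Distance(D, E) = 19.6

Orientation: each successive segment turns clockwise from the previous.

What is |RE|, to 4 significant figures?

26.47

G is at the origin; GR runs at 139.0° with length 19.0, so R = (-14.34, 12.47). ∠GRB = 86.8° gives RB at 45.80° from the x-axis; with |RB| = 15.3, B = (-3.673, 23.43). ∠RBA = 54.9° gives BA at -79.30° from the x-axis; with |BA| = 22.2, A = (0.4489, 1.620). ∠BAC = 80.2° gives AC at -179.1° from the x-axis; with |AC| = 9.9, C = (-9.450, 1.464). ∠ACD = 76.0° gives CD at 76.90° from the x-axis; with |CD| = 11.0, D = (-6.957, 12.18). ∠CDE = 75.6° gives DE at -27.50° from the x-axis; with |DE| = 19.6, E = (10.43, 3.128). Then |RE| = |E − R| = 26.47.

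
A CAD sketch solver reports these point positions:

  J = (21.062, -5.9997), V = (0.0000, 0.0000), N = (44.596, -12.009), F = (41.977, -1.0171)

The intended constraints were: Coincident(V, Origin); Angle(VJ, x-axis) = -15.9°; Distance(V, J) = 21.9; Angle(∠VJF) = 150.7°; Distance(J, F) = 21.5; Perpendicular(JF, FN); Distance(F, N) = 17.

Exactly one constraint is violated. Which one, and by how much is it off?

Distance(F, N) = 17 — off by 5.70.

V = (0.00, 0.00) ✓; VJ at -15.90° ✓; |VJ| = 21.90 ✓; ∠VJF = 150.7° ✓; |JF| = 21.50 ✓; ∠(JF, FN) = 90.00° ✓; |FN| = 11.30 ✗.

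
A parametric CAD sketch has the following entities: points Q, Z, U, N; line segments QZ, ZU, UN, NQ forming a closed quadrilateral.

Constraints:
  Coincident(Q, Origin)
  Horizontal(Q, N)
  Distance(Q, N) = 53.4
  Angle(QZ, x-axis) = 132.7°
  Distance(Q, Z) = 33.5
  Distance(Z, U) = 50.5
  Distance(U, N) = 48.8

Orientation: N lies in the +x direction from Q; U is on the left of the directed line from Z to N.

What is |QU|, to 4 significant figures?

47.35

Q is at the origin; QN is horizontal with |QN| = 53.4 and N in +x, so N = (53.4, 0). QZ runs at 132.7° with |QZ| = 33.5, so Z = (-22.72, 24.62). U is determined by |ZU| = 50.5 and |UN| = 48.8 together: it lies at the intersection of circle(Z, 50.5) and circle(N, 48.8). With |ZN| = 80.00, the foot of the radical line on ZN is 41.06 from Z and the perpendicular offset is √(50.5² − 41.06²) = 29.41. Taking the left-of-ZN solution: U = (25.39, 39.96).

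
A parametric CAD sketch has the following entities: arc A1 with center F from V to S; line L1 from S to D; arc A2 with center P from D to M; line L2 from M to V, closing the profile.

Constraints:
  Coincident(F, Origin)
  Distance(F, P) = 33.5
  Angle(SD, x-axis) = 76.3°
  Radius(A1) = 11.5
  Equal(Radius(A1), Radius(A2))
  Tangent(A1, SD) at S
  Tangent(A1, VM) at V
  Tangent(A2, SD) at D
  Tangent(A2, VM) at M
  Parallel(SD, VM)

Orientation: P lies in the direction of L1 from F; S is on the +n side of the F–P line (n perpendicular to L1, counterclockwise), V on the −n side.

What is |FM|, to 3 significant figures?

35.4

Tangency of A1 to both parallel lines with radius 11.5 puts S and V at F ± 11.5·n: S = (-11.2, 2.72), V = (11.2, -2.72). Equal radii place D and M the same way about P: D = P + 11.5·n = (-3.24, 35.3), M = P − 11.5·n = (19.1, 29.8). Then |FM| = |M − F| = 35.4.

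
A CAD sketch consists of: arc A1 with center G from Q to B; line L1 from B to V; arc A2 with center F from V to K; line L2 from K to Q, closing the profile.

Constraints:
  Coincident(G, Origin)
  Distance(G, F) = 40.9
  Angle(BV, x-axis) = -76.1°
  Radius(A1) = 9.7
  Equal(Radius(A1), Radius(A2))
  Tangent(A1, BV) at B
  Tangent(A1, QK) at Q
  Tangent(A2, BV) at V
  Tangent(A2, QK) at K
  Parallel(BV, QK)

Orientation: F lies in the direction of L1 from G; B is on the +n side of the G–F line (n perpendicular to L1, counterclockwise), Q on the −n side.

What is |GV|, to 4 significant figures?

42.03

Tangency of A1 to both parallel lines with radius 9.7 puts B and Q at G ± 9.7·n: B = (9.416, 2.330), Q = (-9.416, -2.330). Equal radii place V and K the same way about F: V = F + 9.7·n = (19.24, -37.37), K = F − 9.7·n = (0.4094, -42.03). Then |GV| = |V − G| = 42.03.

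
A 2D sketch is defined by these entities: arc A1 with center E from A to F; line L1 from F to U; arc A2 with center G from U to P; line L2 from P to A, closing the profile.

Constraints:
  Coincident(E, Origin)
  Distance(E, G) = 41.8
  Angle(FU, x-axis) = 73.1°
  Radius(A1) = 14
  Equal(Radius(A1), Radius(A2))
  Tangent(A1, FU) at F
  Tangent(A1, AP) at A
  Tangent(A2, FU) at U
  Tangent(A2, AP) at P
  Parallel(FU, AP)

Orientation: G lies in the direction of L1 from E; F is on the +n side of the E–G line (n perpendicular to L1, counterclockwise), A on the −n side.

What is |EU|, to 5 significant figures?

44.082

The slot axis is L1's direction at 73.1°, so u = (cos 73.1°, sin 73.1°) = (0.29070, 0.95681) and n = (−sin 73.1°, cos 73.1°) = (-0.95681, 0.29070). E is at the origin and G lies 41.8 along u from E, so G = 41.8·u = (12.151, 39.995). Tangency of A1 to both parallel lines with radius 14.0 puts F and A at E ± 14.0·n: F = (-13.395, 4.0698), A = (13.395, -4.0698). Equal radii place U and P the same way about G: U = G + 14.0·n = (-1.2440, 44.065), P = G − 14.0·n = (25.547, 35.925). Then |EU| = |U − E| = 44.082.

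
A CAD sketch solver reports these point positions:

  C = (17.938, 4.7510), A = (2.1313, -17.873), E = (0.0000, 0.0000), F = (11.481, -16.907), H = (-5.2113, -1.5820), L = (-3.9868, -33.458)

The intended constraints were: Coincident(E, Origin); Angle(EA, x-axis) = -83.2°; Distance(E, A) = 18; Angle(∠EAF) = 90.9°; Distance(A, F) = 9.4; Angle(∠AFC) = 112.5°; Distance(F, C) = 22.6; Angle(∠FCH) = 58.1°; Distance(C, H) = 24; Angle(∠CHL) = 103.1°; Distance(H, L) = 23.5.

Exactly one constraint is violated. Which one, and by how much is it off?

Distance(H, L) = 23.5 — off by 8.40.

E = (0.00, 0.00) ✓; EA at -83.20° ✓; |EA| = 18.00 ✓; ∠EAF = 90.90° ✓; |AF| = 9.399 ✓; ∠AFC = 112.5° ✓; |FC| = 22.60 ✓; ∠FCH = 58.10° ✓; |CH| = 24.00 ✓; ∠CHL = 103.1° ✓; |HL| = 31.90 ✗.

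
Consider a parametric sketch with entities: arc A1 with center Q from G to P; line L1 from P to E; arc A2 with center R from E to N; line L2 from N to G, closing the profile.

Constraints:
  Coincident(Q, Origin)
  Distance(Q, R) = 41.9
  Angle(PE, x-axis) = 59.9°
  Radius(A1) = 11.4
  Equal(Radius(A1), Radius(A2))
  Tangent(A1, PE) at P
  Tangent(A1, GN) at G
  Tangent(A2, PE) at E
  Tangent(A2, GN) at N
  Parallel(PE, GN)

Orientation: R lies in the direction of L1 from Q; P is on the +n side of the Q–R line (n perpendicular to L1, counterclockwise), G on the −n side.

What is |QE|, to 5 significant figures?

43.423

The slot axis is L1's direction at 59.9°, so u = (cos 59.9°, sin 59.9°) = (0.50151, 0.86515) and n = (−sin 59.9°, cos 59.9°) = (-0.86515, 0.50151). Q is at the origin and R lies 41.9 along u from Q, so R = 41.9·u = (21.013, 36.250). Tangency of A1 to both parallel lines with radius 11.4 puts P and G at Q ± 11.4·n: P = (-9.8627, 5.7172), G = (9.8627, -5.7172). Equal radii place E and N the same way about R: E = R + 11.4·n = (11.151, 41.967), N = R − 11.4·n = (30.876, 30.533). Then |QE| = |E − Q| = 43.423.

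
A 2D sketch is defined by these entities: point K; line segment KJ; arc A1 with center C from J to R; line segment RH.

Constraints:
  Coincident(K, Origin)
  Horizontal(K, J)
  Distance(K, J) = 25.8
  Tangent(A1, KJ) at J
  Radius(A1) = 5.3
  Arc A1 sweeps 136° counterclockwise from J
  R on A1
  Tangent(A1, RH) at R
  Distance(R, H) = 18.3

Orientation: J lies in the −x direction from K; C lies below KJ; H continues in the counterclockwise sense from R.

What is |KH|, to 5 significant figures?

27.250

K is at the origin; KJ is horizontal with |KJ| = 25.8 and J on the −x side, so J = (-25.800, 0.0000). The tangent condition forces CJ to be normal to KJ, so C = J + (0, -5.3) = (-25.800, -5.3000). On A1, J sits at bearing 90° from C; a 136° counterclockwise sweep puts R at bearing 226°, so R = C + 5.3·(cos 226°, sin 226°) = (-29.482, -9.1125). The tangent condition forces CR to be normal to RH, so RH runs along (−sin 226°, cos 226°); with |RH| = 18.3, H = (-16.318, -21.825). Then |KH| = |H − K| = 27.250.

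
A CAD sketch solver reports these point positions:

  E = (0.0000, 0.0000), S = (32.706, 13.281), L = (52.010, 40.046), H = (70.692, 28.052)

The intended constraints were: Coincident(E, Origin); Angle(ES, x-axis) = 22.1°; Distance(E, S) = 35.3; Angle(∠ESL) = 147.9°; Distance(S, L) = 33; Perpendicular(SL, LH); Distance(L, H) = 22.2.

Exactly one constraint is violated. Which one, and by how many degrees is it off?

Perpendicular(SL, LH) — off by 3.10°.

E = (0.00, 0.00) ✓; ES at 22.10° ✓; |ES| = 35.30 ✓; ∠ESL = 147.9° ✓; |SL| = 33.00 ✓; ∠(SL, LH) = 86.90° ✗; |LH| = 22.20 ✓.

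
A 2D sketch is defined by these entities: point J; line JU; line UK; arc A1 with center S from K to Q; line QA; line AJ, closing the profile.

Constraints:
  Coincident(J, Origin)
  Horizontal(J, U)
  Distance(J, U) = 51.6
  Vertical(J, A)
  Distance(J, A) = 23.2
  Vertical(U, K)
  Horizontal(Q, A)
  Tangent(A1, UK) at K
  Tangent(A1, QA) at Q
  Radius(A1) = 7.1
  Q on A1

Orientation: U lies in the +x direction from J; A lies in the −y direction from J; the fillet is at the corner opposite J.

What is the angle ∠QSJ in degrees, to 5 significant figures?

109.89°

J is at the origin; J and U share the same y with |JU| = 51.6 and U on the +x side, so U = (51.600, 0.0000). JA is vertical with |JA| = 23.2 and A on the −y side, so A = (0.0000, -23.200). The virtual corner opposite J is at (51.600, -23.200). The tangent condition forces SK to be normal to UK and since A1 is tangent to QA there, SQ ⟂ QA, with radius 7.1, so the center S sits 7.1 in from both sides at S = (44.500, -16.100). That places the tangent points at K = (51.600, -16.100) on UK and Q = (44.500, -23.200) on QA. Then cos ∠QSJ = SQ·SJ / (|SQ||SJ|), giving 109.89°.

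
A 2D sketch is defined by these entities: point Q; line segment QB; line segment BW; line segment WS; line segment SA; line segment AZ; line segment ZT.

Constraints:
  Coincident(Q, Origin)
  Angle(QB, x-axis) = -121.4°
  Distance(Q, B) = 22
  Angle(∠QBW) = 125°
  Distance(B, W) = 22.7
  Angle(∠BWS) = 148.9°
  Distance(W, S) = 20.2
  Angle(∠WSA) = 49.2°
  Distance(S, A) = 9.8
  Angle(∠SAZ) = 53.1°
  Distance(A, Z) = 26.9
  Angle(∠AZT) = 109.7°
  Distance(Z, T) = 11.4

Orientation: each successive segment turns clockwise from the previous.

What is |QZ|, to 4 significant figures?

60.01

Q is at the origin; QB runs at -121.4° with length 22.0, so B = (-11.46, -18.78). ∠QBW = 125.0° gives BW at -176.4° from the x-axis; with |BW| = 22.7, W = (-34.12, -20.20). ∠BWS = 148.9° gives WS at 152.5° from the x-axis; with |WS| = 20.2, S = (-52.04, -10.88). ∠WSA = 49.2° gives SA at 21.70° from the x-axis; with |SA| = 9.8, A = (-42.93, -7.253). ∠SAZ = 53.1° gives AZ at -105.2° from the x-axis; with |AZ| = 26.9, Z = (-49.98, -33.21). Then |QZ| = |Z − Q| = 60.01.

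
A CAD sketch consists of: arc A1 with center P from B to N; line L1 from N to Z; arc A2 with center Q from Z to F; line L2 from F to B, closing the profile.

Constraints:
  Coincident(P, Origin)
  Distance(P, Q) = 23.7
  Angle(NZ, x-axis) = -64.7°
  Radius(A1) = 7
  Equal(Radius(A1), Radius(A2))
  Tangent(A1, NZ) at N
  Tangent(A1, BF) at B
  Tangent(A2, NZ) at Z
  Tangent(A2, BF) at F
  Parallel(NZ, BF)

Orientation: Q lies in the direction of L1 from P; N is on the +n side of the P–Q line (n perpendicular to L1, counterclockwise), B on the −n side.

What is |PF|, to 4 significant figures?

24.71

Tangency of A1 to both parallel lines with radius 7.0 puts N and B at P ± 7.0·n: N = (6.329, 2.992), B = (-6.329, -2.992). Equal radii place Z and F the same way about Q: Z = Q + 7.0·n = (16.46, -18.44), F = Q − 7.0·n = (3.800, -24.42). Then |PF| = |F − P| = 24.71.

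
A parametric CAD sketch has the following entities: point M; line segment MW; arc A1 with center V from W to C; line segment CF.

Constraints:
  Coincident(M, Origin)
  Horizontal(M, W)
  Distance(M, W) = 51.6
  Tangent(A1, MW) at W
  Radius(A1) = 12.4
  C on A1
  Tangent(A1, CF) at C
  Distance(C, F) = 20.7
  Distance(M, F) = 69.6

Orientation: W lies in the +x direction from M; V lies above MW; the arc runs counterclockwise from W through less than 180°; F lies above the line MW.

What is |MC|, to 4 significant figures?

65.45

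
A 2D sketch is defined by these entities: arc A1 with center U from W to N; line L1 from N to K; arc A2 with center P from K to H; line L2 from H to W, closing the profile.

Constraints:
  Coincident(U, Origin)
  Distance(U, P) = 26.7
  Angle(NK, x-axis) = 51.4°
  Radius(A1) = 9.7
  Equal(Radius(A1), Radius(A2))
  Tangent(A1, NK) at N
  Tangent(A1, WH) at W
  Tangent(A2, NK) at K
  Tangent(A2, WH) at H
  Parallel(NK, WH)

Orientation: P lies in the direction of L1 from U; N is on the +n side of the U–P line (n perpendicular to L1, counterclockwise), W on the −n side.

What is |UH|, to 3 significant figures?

28.4

Tangency of A1 to both parallel lines with radius 9.7 puts N and W at U ± 9.7·n: N = (-7.58, 6.05), W = (7.58, -6.05). Equal radii place K and H the same way about P: K = P + 9.7·n = (9.08, 26.9), H = P − 9.7·n = (24.2, 14.8). Then |UH| = |H − U| = 28.4.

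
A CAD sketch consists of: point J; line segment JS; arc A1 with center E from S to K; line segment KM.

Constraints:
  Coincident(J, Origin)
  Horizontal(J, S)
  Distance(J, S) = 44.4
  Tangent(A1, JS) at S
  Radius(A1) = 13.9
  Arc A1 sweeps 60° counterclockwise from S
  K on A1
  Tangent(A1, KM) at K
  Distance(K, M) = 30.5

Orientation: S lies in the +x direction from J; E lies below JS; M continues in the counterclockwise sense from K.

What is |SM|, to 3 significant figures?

43.1

J is at the origin; J and S share the same y with |JS| = 44.4 and S on the +x side, so S = (44.4, 0.00). The tangent condition forces ES to be normal to JS, so E = S + (0, -13.9) = (44.4, -13.9). On A1, S sits at bearing 90° from E; a 60° counterclockwise sweep puts K at bearing 150°, so K = E + 13.9·(cos 150°, sin 150°) = (32.4, -6.95). Tangency of A1 to KM means the radius EK is perpendicular to KM, so KM runs along (−sin 150°, cos 150°); with |KM| = 30.5, M = (17.1, -33.4). Then |SM| = |M − S| = 43.1.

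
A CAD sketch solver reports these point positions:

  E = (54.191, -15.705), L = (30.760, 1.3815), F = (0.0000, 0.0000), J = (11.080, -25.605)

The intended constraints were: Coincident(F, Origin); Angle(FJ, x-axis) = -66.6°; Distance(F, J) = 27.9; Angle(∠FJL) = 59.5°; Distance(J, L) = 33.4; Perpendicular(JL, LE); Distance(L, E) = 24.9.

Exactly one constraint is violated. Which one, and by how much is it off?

Distance(L, E) = 24.9 — off by 4.10.

F = (0.00, 0.00) ✓; FJ at -66.60° ✓; |FJ| = 27.90 ✓; ∠FJL = 59.50° ✓; |JL| = 33.40 ✓; ∠(JL, LE) = 90.00° ✓; |LE| = 29.00 ✗.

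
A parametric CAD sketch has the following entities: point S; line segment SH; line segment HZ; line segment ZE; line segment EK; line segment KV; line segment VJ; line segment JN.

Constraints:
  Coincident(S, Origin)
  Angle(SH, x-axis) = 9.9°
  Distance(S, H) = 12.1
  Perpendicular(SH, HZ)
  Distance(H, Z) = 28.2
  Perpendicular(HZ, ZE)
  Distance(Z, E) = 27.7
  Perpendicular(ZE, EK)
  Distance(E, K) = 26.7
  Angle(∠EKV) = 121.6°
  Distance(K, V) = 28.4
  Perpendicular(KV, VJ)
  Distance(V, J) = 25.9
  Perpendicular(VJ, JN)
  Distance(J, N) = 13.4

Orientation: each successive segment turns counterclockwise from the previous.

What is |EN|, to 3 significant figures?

29.2

KV ⟂ VJ, so VJ runs at 68.3°; with |VJ| = 25.9, J = (20.3, 12.4). The perpendicularity gives JN at right angles to VJ, so JN runs at 158°; with |JN| = 13.4, N = (7.89, 17.3). Then |EN| = |N − E| = 29.2.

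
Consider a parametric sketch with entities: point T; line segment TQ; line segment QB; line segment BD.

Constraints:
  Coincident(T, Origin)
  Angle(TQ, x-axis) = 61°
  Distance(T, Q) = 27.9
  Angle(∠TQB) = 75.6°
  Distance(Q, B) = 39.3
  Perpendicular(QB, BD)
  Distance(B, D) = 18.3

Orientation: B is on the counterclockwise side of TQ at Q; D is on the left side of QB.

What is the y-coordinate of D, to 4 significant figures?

16.60

T is at the origin; TQ runs at 61.0° with length 27.9, so Q = 27.9·(cos 61.0°, sin 61.0°) = (13.53, 24.40). ∠TQB = 75.6°, so QB runs at 61.0° + (180° − 75.6°) = 165.4° from the x-axis; with |QB| = 39.3, B = Q + 39.3·(cos 165.4°, sin 165.4°) = (-24.50, 34.31). QB is perpendicular to BD; with |BD| = 18.3 on the left of QB, D = B + 18.3·(-0.2521, -0.9677) = (-29.12, 16.60). So D.y = 16.60.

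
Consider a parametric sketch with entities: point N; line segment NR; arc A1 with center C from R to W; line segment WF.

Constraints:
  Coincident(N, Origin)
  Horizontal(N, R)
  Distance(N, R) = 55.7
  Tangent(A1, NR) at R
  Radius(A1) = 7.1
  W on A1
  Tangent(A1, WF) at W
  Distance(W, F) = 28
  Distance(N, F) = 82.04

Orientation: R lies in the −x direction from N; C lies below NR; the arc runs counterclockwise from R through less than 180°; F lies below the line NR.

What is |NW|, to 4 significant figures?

61.49

Checks: |CW| = 7.100 ✓; ∠(CW, WF) = 90.00° ✓; |WF| = 28.00 ✓; |NF| = 82.04 ✓.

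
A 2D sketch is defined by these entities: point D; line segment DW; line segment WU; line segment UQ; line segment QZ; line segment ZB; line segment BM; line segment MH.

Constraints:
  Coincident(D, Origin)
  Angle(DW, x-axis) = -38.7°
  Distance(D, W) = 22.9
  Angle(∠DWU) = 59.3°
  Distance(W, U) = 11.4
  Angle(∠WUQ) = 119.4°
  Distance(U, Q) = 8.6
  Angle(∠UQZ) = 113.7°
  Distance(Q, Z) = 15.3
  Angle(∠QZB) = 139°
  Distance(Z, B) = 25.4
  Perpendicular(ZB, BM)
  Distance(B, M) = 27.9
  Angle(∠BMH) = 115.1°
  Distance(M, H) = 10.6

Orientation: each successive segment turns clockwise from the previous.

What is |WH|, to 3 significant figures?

18.0

ZB ⟂ BM, so BM runs at -57.3°; with |BM| = 27.9, M = (41.4, -7.87). ∠BMH = 115.1° gives MH at -122° from the x-axis; with |MH| = 10.6, H = (35.7, -16.8). Then |WH| = |H − W| = 18.0.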